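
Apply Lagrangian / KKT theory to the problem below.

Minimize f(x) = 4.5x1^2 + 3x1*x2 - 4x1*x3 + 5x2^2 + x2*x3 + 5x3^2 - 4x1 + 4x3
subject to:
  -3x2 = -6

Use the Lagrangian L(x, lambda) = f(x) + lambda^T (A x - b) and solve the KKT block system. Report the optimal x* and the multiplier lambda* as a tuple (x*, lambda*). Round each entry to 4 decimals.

Form the Lagrangian:
  L(x, lambda) = (1/2) x^T Q x + c^T x + lambda^T (A x - b)
Stationarity (grad_x L = 0): Q x + c + A^T lambda = 0.
Primal feasibility: A x = b.

This gives the KKT block system:
  [ Q   A^T ] [ x     ]   [-c ]
  [ A    0  ] [ lambda ] = [ b ]

Solving the linear system:
  x*      = (-0.5946, 2, -0.8378)
  lambda* = (5.7928)
  f(x*)   = 16.8919

x* = (-0.5946, 2, -0.8378), lambda* = (5.7928)


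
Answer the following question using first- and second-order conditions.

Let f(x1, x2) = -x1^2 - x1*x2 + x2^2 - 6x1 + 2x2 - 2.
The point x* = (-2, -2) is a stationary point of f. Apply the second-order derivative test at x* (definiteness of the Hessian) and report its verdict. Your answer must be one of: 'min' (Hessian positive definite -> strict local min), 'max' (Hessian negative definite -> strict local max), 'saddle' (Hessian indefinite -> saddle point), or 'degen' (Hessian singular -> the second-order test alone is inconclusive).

Compute the Hessian H = grad^2 f:
  H = [[-2, -1], [-1, 2]]
Verify stationarity: grad f(x*) = H x* + g = (0, 0).
Eigenvalues of H: -2.2361, 2.2361.
Eigenvalues have mixed signs, so H is indefinite -> x* is a saddle point.

saddle


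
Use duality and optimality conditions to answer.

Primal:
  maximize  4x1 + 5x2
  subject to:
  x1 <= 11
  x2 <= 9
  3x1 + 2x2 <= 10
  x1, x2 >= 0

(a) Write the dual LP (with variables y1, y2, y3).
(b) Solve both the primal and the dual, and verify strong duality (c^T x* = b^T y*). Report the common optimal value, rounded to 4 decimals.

The standard primal-dual pair for 'max c^T x s.t. A x <= b, x >= 0' is:
  Dual:  min b^T y  s.t.  A^T y >= c,  y >= 0.

So the dual LP is:
  minimize  11y1 + 9y2 + 10y3
  subject to:
    y1 + 3y3 >= 4
    y2 + 2y3 >= 5
    y1, y2, y3 >= 0

Solving the primal: x* = (0, 5).
  primal value c^T x* = 25.
Solving the dual: y* = (0, 0, 2.5).
  dual value b^T y* = 25.
Strong duality: c^T x* = b^T y*. Confirmed.

25


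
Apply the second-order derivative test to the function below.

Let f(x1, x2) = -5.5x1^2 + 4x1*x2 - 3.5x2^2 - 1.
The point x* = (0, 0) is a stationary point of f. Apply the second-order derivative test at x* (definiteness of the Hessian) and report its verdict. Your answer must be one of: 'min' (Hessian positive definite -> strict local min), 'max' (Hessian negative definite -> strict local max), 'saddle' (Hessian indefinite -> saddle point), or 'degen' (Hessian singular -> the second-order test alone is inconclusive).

Compute the Hessian H = grad^2 f:
  H = [[-11, 4], [4, -7]]
Verify stationarity: grad f(x*) = H x* + g = (0, 0).
Eigenvalues of H: -13.4721, -4.5279.
Both eigenvalues < 0, so H is negative definite -> x* is a strict local max.

max


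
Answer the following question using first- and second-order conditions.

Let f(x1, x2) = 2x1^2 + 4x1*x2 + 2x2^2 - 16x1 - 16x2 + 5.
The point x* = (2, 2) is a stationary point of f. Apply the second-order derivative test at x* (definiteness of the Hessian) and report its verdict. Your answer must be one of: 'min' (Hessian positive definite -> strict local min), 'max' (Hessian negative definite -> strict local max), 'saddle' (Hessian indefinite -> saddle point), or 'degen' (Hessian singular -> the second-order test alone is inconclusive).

Compute the Hessian H = grad^2 f:
  H = [[4, 4], [4, 4]]
Verify stationarity: grad f(x*) = H x* + g = (0, 0).
Eigenvalues of H: 0, 8.
H has a zero eigenvalue (singular; positive semidefinite but not definite), so H is neither positive definite, negative definite, nor indefinite. The second-order test alone is inconclusive -> degen.
(Indeed, f is constant along the null direction of H through x*, so x* is not a strict local extremum.)

degen


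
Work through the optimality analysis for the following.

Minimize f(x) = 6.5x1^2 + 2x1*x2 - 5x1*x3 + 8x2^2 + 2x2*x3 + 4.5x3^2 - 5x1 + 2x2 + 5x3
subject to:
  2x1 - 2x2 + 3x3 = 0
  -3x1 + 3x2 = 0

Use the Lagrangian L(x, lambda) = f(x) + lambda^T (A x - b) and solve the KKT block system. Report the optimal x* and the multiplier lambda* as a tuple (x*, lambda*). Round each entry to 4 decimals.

Form the Lagrangian:
  L(x, lambda) = (1/2) x^T Q x + c^T x + lambda^T (A x - b)
Stationarity (grad_x L = 0): Q x + c + A^T lambda = 0.
Primal feasibility: A x = b.

This gives the KKT block system:
  [ Q   A^T ] [ x     ]   [-c ]
  [ A    0  ] [ lambda ] = [ b ]

Solving the linear system:
  x*      = (0.0909, 0.0909, 0)
  lambda* = (-1.5758, -2.2626)
  f(x*)   = -0.1364

x* = (0.0909, 0.0909, 0), lambda* = (-1.5758, -2.2626)


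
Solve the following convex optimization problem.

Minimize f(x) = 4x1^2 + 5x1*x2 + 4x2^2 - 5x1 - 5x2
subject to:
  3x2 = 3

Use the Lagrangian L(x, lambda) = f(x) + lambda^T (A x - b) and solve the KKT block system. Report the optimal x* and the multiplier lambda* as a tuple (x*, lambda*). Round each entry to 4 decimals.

Form the Lagrangian:
  L(x, lambda) = (1/2) x^T Q x + c^T x + lambda^T (A x - b)
Stationarity (grad_x L = 0): Q x + c + A^T lambda = 0.
Primal feasibility: A x = b.

This gives the KKT block system:
  [ Q   A^T ] [ x     ]   [-c ]
  [ A    0  ] [ lambda ] = [ b ]

Solving the linear system:
  x*      = (0, 1)
  lambda* = (-1)
  f(x*)   = -1

x* = (0, 1), lambda* = (-1)


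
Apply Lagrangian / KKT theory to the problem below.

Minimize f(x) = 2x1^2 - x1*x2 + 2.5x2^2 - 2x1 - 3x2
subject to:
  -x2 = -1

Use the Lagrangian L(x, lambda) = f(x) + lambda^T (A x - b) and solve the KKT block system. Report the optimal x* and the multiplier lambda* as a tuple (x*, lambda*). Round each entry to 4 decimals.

Form the Lagrangian:
  L(x, lambda) = (1/2) x^T Q x + c^T x + lambda^T (A x - b)
Stationarity (grad_x L = 0): Q x + c + A^T lambda = 0.
Primal feasibility: A x = b.

This gives the KKT block system:
  [ Q   A^T ] [ x     ]   [-c ]
  [ A    0  ] [ lambda ] = [ b ]

Solving the linear system:
  x*      = (0.75, 1)
  lambda* = (1.25)
  f(x*)   = -1.625

x* = (0.75, 1), lambda* = (1.25)


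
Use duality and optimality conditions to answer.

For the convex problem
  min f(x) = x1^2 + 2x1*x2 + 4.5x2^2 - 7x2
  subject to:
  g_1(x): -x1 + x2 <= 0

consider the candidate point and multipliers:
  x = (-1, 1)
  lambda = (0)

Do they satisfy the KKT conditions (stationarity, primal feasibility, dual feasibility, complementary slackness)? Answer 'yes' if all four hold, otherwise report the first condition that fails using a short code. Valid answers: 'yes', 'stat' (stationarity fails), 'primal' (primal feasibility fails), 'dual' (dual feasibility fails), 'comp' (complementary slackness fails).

Gradient of f: grad f(x) = Q x + c = (0, 0)
Constraint values g_i(x) = a_i^T x - b_i:
  g_1((-1, 1)) = 2
Stationarity residual: grad f(x) + sum_i lambda_i a_i = (0, 0)
  -> stationarity OK
Primal feasibility (all g_i <= 0): FAILS
Dual feasibility (all lambda_i >= 0): OK
Complementary slackness (lambda_i * g_i(x) = 0 for all i): OK

Verdict: the first failing condition is primal_feasibility -> primal.

primal


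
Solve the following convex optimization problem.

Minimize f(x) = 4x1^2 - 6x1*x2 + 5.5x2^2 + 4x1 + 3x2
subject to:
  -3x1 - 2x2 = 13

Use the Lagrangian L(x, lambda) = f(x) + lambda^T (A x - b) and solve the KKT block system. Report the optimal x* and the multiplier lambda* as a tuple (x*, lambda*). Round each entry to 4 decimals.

Form the Lagrangian:
  L(x, lambda) = (1/2) x^T Q x + c^T x + lambda^T (A x - b)
Stationarity (grad_x L = 0): Q x + c + A^T lambda = 0.
Primal feasibility: A x = b.

This gives the KKT block system:
  [ Q   A^T ] [ x     ]   [-c ]
  [ A    0  ] [ lambda ] = [ b ]

Solving the linear system:
  x*      = (-2.8719, -2.1921)
  lambda* = (-1.9409)
  f(x*)   = 3.5837

x* = (-2.8719, -2.1921), lambda* = (-1.9409)


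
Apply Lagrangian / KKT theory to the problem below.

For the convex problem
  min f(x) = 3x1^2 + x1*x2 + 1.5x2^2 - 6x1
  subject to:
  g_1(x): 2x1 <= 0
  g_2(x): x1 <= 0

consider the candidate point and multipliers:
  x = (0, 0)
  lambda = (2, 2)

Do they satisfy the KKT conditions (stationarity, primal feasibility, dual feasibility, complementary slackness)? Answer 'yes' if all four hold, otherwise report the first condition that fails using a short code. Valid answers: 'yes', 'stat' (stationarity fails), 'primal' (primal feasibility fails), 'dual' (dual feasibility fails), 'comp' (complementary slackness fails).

Gradient of f: grad f(x) = Q x + c = (-6, 0)
Constraint values g_i(x) = a_i^T x - b_i:
  g_1((0, 0)) = 0
  g_2((0, 0)) = 0
Stationarity residual: grad f(x) + sum_i lambda_i a_i = (0, 0)
  -> stationarity OK
Primal feasibility (all g_i <= 0): OK
Dual feasibility (all lambda_i >= 0): OK
Complementary slackness (lambda_i * g_i(x) = 0 for all i): OK

Verdict: yes, KKT holds.

yes


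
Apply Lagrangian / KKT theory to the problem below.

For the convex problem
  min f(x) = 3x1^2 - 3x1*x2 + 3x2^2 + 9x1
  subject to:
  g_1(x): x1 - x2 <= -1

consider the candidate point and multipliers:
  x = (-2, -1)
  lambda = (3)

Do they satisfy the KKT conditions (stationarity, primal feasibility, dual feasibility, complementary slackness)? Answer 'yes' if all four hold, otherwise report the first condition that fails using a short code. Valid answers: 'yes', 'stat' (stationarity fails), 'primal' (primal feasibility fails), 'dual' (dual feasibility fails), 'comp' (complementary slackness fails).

Gradient of f: grad f(x) = Q x + c = (0, 0)
Constraint values g_i(x) = a_i^T x - b_i:
  g_1((-2, -1)) = 0
Stationarity residual: grad f(x) + sum_i lambda_i a_i = (3, -3)
  -> stationarity FAILS
Primal feasibility (all g_i <= 0): OK
Dual feasibility (all lambda_i >= 0): OK
Complementary slackness (lambda_i * g_i(x) = 0 for all i): OK

Verdict: the first failing condition is stationarity -> stat.

stat


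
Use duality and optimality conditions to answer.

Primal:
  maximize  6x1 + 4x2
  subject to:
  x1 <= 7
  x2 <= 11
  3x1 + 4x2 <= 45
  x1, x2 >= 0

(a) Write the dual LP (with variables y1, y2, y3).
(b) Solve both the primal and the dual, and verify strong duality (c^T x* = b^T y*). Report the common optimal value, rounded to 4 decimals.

The standard primal-dual pair for 'max c^T x s.t. A x <= b, x >= 0' is:
  Dual:  min b^T y  s.t.  A^T y >= c,  y >= 0.

So the dual LP is:
  minimize  7y1 + 11y2 + 45y3
  subject to:
    y1 + 3y3 >= 6
    y2 + 4y3 >= 4
    y1, y2, y3 >= 0

Solving the primal: x* = (7, 6).
  primal value c^T x* = 66.
Solving the dual: y* = (3, 0, 1).
  dual value b^T y* = 66.
Strong duality: c^T x* = b^T y*. Confirmed.

66


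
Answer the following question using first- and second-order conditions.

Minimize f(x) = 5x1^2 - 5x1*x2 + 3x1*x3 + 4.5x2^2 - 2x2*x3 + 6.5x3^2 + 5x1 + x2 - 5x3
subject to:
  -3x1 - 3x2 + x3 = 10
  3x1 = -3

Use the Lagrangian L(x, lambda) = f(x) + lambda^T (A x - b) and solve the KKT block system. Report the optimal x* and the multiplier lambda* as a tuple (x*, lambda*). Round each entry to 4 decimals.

Form the Lagrangian:
  L(x, lambda) = (1/2) x^T Q x + c^T x + lambda^T (A x - b)
Stationarity (grad_x L = 0): Q x + c + A^T lambda = 0.
Primal feasibility: A x = b.

This gives the KKT block system:
  [ Q   A^T ] [ x     ]   [-c ]
  [ A    0  ] [ lambda ] = [ b ]

Solving the linear system:
  x*      = (-1, -2.114, 0.6579)
  lambda* = (-4.7807, -7.2953)
  f(x*)   = 7.7588

x* = (-1, -2.114, 0.6579), lambda* = (-4.7807, -7.2953)


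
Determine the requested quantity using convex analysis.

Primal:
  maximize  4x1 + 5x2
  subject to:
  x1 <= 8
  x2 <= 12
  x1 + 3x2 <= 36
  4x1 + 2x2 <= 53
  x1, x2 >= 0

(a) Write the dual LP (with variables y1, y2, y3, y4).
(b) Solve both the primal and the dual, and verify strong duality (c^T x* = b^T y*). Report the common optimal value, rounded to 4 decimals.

The standard primal-dual pair for 'max c^T x s.t. A x <= b, x >= 0' is:
  Dual:  min b^T y  s.t.  A^T y >= c,  y >= 0.

So the dual LP is:
  minimize  8y1 + 12y2 + 36y3 + 53y4
  subject to:
    y1 + y3 + 4y4 >= 4
    y2 + 3y3 + 2y4 >= 5
    y1, y2, y3, y4 >= 0

Solving the primal: x* = (8, 9.3333).
  primal value c^T x* = 78.6667.
Solving the dual: y* = (2.3333, 0, 1.6667, 0).
  dual value b^T y* = 78.6667.
Strong duality: c^T x* = b^T y*. Confirmed.

78.6667


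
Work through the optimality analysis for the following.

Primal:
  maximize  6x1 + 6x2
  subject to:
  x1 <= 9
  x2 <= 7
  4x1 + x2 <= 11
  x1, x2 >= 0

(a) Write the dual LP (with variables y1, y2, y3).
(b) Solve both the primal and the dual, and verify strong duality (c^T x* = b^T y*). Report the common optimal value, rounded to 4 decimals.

The standard primal-dual pair for 'max c^T x s.t. A x <= b, x >= 0' is:
  Dual:  min b^T y  s.t.  A^T y >= c,  y >= 0.

So the dual LP is:
  minimize  9y1 + 7y2 + 11y3
  subject to:
    y1 + 4y3 >= 6
    y2 + y3 >= 6
    y1, y2, y3 >= 0

Solving the primal: x* = (1, 7).
  primal value c^T x* = 48.
Solving the dual: y* = (0, 4.5, 1.5).
  dual value b^T y* = 48.
Strong duality: c^T x* = b^T y*. Confirmed.

48


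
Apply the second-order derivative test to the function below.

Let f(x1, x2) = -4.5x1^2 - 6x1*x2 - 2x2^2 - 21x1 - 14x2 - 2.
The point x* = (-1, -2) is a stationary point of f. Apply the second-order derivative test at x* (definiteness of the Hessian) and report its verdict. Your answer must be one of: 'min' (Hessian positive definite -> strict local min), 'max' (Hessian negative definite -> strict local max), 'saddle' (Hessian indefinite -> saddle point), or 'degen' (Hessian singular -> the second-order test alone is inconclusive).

Compute the Hessian H = grad^2 f:
  H = [[-9, -6], [-6, -4]]
Verify stationarity: grad f(x*) = H x* + g = (0, 0).
Eigenvalues of H: -13, 0.
H has a zero eigenvalue (singular; negative semidefinite but not definite), so H is neither positive definite, negative definite, nor indefinite. The second-order test alone is inconclusive -> degen.
(Indeed, f is constant along the null direction of H through x*, so x* is not a strict local extremum.)

degen


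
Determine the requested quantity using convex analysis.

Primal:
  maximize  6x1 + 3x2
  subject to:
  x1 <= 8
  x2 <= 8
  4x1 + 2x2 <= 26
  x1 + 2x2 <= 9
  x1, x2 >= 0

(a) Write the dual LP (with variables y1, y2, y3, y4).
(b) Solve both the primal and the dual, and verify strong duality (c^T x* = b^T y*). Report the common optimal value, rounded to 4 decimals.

The standard primal-dual pair for 'max c^T x s.t. A x <= b, x >= 0' is:
  Dual:  min b^T y  s.t.  A^T y >= c,  y >= 0.

So the dual LP is:
  minimize  8y1 + 8y2 + 26y3 + 9y4
  subject to:
    y1 + 4y3 + y4 >= 6
    y2 + 2y3 + 2y4 >= 3
    y1, y2, y3, y4 >= 0

Solving the primal: x* = (6.5, 0).
  primal value c^T x* = 39.
Solving the dual: y* = (0, 0, 1.5, 0).
  dual value b^T y* = 39.
Strong duality: c^T x* = b^T y*. Confirmed.

39


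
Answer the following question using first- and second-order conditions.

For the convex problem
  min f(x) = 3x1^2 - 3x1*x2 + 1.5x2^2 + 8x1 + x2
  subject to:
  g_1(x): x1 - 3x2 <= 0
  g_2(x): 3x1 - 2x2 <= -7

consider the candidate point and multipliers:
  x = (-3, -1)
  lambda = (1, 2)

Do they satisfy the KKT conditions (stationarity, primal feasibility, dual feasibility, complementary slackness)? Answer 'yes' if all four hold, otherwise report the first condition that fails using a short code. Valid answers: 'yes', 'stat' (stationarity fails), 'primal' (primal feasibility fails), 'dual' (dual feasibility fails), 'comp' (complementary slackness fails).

Gradient of f: grad f(x) = Q x + c = (-7, 7)
Constraint values g_i(x) = a_i^T x - b_i:
  g_1((-3, -1)) = 0
  g_2((-3, -1)) = 0
Stationarity residual: grad f(x) + sum_i lambda_i a_i = (0, 0)
  -> stationarity OK
Primal feasibility (all g_i <= 0): OK
Dual feasibility (all lambda_i >= 0): OK
Complementary slackness (lambda_i * g_i(x) = 0 for all i): OK

Verdict: yes, KKT holds.

yes


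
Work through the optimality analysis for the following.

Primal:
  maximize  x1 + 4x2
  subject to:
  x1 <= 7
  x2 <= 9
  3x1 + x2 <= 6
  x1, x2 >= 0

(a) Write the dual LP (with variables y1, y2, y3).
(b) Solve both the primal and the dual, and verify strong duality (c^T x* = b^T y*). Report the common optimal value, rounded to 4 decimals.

The standard primal-dual pair for 'max c^T x s.t. A x <= b, x >= 0' is:
  Dual:  min b^T y  s.t.  A^T y >= c,  y >= 0.

So the dual LP is:
  minimize  7y1 + 9y2 + 6y3
  subject to:
    y1 + 3y3 >= 1
    y2 + y3 >= 4
    y1, y2, y3 >= 0

Solving the primal: x* = (0, 6).
  primal value c^T x* = 24.
Solving the dual: y* = (0, 0, 4).
  dual value b^T y* = 24.
Strong duality: c^T x* = b^T y*. Confirmed.

24


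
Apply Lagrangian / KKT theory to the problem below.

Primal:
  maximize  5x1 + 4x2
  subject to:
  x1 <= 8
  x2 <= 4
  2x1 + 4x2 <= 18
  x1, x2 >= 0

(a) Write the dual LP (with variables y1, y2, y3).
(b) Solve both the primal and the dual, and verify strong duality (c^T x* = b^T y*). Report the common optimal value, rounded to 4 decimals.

The standard primal-dual pair for 'max c^T x s.t. A x <= b, x >= 0' is:
  Dual:  min b^T y  s.t.  A^T y >= c,  y >= 0.

So the dual LP is:
  minimize  8y1 + 4y2 + 18y3
  subject to:
    y1 + 2y3 >= 5
    y2 + 4y3 >= 4
    y1, y2, y3 >= 0

Solving the primal: x* = (8, 0.5).
  primal value c^T x* = 42.
Solving the dual: y* = (3, 0, 1).
  dual value b^T y* = 42.
Strong duality: c^T x* = b^T y*. Confirmed.

42


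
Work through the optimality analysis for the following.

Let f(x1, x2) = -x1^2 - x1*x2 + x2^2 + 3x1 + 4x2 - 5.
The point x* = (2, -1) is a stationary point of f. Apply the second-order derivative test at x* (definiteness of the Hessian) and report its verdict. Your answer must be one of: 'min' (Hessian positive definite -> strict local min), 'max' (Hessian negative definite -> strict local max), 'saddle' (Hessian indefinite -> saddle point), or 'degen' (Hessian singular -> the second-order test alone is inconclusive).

Compute the Hessian H = grad^2 f:
  H = [[-2, -1], [-1, 2]]
Verify stationarity: grad f(x*) = H x* + g = (0, 0).
Eigenvalues of H: -2.2361, 2.2361.
Eigenvalues have mixed signs, so H is indefinite -> x* is a saddle point.

saddle


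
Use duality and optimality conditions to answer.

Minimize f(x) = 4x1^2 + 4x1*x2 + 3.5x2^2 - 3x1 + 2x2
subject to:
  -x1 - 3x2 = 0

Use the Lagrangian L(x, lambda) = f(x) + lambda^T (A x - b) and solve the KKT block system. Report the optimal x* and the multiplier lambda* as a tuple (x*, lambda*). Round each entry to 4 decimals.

Form the Lagrangian:
  L(x, lambda) = (1/2) x^T Q x + c^T x + lambda^T (A x - b)
Stationarity (grad_x L = 0): Q x + c + A^T lambda = 0.
Primal feasibility: A x = b.

This gives the KKT block system:
  [ Q   A^T ] [ x     ]   [-c ]
  [ A    0  ] [ lambda ] = [ b ]

Solving the linear system:
  x*      = (0.6, -0.2)
  lambda* = (1)
  f(x*)   = -1.1

x* = (0.6, -0.2), lambda* = (1)


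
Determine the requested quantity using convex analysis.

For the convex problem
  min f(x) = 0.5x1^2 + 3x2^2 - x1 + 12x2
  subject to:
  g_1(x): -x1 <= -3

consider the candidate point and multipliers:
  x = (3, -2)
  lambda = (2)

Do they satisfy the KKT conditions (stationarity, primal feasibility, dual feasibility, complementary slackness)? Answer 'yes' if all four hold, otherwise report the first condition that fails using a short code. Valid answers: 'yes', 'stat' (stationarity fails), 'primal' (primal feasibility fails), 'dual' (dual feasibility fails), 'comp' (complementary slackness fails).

Gradient of f: grad f(x) = Q x + c = (2, 0)
Constraint values g_i(x) = a_i^T x - b_i:
  g_1((3, -2)) = 0
Stationarity residual: grad f(x) + sum_i lambda_i a_i = (0, 0)
  -> stationarity OK
Primal feasibility (all g_i <= 0): OK
Dual feasibility (all lambda_i >= 0): OK
Complementary slackness (lambda_i * g_i(x) = 0 for all i): OK

Verdict: yes, KKT holds.

yes


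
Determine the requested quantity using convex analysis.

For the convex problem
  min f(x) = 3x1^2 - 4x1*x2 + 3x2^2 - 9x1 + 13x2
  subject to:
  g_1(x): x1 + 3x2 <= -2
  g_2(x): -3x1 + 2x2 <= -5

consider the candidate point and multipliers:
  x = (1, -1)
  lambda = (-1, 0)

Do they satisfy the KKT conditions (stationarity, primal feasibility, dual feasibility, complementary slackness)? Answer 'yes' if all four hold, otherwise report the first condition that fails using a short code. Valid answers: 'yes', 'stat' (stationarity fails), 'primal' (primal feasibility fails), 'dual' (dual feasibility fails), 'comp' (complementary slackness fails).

Gradient of f: grad f(x) = Q x + c = (1, 3)
Constraint values g_i(x) = a_i^T x - b_i:
  g_1((1, -1)) = 0
  g_2((1, -1)) = 0
Stationarity residual: grad f(x) + sum_i lambda_i a_i = (0, 0)
  -> stationarity OK
Primal feasibility (all g_i <= 0): OK
Dual feasibility (all lambda_i >= 0): FAILS
Complementary slackness (lambda_i * g_i(x) = 0 for all i): OK

Verdict: the first failing condition is dual_feasibility -> dual.

dual


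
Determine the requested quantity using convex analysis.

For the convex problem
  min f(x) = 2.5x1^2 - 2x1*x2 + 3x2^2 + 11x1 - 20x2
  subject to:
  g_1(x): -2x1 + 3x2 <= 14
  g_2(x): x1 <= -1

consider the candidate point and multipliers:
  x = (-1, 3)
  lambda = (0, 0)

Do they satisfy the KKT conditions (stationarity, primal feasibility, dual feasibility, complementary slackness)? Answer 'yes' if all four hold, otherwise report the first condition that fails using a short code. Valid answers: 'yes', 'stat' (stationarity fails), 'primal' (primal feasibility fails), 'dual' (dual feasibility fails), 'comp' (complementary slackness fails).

Gradient of f: grad f(x) = Q x + c = (0, 0)
Constraint values g_i(x) = a_i^T x - b_i:
  g_1((-1, 3)) = -3
  g_2((-1, 3)) = 0
Stationarity residual: grad f(x) + sum_i lambda_i a_i = (0, 0)
  -> stationarity OK
Primal feasibility (all g_i <= 0): OK
Dual feasibility (all lambda_i >= 0): OK
Complementary slackness (lambda_i * g_i(x) = 0 for all i): OK

Verdict: yes, KKT holds.

yes


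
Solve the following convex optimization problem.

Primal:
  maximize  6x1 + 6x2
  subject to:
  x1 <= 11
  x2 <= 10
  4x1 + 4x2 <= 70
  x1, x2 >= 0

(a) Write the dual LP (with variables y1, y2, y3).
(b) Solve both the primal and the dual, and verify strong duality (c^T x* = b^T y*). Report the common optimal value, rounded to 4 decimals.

The standard primal-dual pair for 'max c^T x s.t. A x <= b, x >= 0' is:
  Dual:  min b^T y  s.t.  A^T y >= c,  y >= 0.

So the dual LP is:
  minimize  11y1 + 10y2 + 70y3
  subject to:
    y1 + 4y3 >= 6
    y2 + 4y3 >= 6
    y1, y2, y3 >= 0

Solving the primal: x* = (7.5, 10).
  primal value c^T x* = 105.
Solving the dual: y* = (0, 0, 1.5).
  dual value b^T y* = 105.
Strong duality: c^T x* = b^T y*. Confirmed.

105


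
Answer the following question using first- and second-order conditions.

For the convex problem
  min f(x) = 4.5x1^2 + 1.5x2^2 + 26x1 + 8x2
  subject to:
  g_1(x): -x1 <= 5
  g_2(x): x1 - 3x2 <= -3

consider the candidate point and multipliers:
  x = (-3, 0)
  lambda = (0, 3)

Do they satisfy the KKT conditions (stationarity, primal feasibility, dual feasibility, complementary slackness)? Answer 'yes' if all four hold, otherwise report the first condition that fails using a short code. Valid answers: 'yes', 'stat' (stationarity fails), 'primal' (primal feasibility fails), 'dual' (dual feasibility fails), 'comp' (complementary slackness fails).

Gradient of f: grad f(x) = Q x + c = (-1, 8)
Constraint values g_i(x) = a_i^T x - b_i:
  g_1((-3, 0)) = -2
  g_2((-3, 0)) = 0
Stationarity residual: grad f(x) + sum_i lambda_i a_i = (2, -1)
  -> stationarity FAILS
Primal feasibility (all g_i <= 0): OK
Dual feasibility (all lambda_i >= 0): OK
Complementary slackness (lambda_i * g_i(x) = 0 for all i): OK

Verdict: the first failing condition is stationarity -> stat.

stat


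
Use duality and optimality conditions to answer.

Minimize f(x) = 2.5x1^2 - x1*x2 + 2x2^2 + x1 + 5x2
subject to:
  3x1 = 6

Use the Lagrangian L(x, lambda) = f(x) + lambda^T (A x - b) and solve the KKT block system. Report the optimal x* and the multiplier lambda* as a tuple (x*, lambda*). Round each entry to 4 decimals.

Form the Lagrangian:
  L(x, lambda) = (1/2) x^T Q x + c^T x + lambda^T (A x - b)
Stationarity (grad_x L = 0): Q x + c + A^T lambda = 0.
Primal feasibility: A x = b.

This gives the KKT block system:
  [ Q   A^T ] [ x     ]   [-c ]
  [ A    0  ] [ lambda ] = [ b ]

Solving the linear system:
  x*      = (2, -0.75)
  lambda* = (-3.9167)
  f(x*)   = 10.875

x* = (2, -0.75), lambda* = (-3.9167)


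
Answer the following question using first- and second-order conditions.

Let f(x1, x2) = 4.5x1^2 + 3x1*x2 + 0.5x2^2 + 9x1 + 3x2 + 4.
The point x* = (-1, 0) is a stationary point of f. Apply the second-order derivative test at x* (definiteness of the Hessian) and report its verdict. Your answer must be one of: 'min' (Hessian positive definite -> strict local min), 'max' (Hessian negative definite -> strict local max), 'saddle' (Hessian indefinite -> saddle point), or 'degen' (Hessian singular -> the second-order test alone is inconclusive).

Compute the Hessian H = grad^2 f:
  H = [[9, 3], [3, 1]]
Verify stationarity: grad f(x*) = H x* + g = (0, 0).
Eigenvalues of H: 0, 10.
H has a zero eigenvalue (singular; positive semidefinite but not definite), so H is neither positive definite, negative definite, nor indefinite. The second-order test alone is inconclusive -> degen.
(Indeed, f is constant along the null direction of H through x*, so x* is not a strict local extremum.)

degen


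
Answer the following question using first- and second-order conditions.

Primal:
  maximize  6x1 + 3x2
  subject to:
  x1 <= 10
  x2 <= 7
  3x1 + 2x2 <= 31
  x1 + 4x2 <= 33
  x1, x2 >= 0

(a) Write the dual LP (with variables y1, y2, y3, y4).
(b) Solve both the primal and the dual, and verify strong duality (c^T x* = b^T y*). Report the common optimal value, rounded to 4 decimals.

The standard primal-dual pair for 'max c^T x s.t. A x <= b, x >= 0' is:
  Dual:  min b^T y  s.t.  A^T y >= c,  y >= 0.

So the dual LP is:
  minimize  10y1 + 7y2 + 31y3 + 33y4
  subject to:
    y1 + 3y3 + y4 >= 6
    y2 + 2y3 + 4y4 >= 3
    y1, y2, y3, y4 >= 0

Solving the primal: x* = (10, 0.5).
  primal value c^T x* = 61.5.
Solving the dual: y* = (1.5, 0, 1.5, 0).
  dual value b^T y* = 61.5.
Strong duality: c^T x* = b^T y*. Confirmed.

61.5


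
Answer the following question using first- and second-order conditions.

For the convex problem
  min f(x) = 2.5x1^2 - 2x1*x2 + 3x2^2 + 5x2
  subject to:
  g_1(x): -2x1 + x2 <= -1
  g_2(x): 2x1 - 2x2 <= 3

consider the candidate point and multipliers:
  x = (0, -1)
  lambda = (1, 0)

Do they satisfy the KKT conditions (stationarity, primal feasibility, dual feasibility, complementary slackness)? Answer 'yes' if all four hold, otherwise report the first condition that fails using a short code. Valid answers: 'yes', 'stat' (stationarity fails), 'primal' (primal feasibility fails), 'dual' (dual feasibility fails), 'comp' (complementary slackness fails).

Gradient of f: grad f(x) = Q x + c = (2, -1)
Constraint values g_i(x) = a_i^T x - b_i:
  g_1((0, -1)) = 0
  g_2((0, -1)) = -1
Stationarity residual: grad f(x) + sum_i lambda_i a_i = (0, 0)
  -> stationarity OK
Primal feasibility (all g_i <= 0): OK
Dual feasibility (all lambda_i >= 0): OK
Complementary slackness (lambda_i * g_i(x) = 0 for all i): OK

Verdict: yes, KKT holds.

yes


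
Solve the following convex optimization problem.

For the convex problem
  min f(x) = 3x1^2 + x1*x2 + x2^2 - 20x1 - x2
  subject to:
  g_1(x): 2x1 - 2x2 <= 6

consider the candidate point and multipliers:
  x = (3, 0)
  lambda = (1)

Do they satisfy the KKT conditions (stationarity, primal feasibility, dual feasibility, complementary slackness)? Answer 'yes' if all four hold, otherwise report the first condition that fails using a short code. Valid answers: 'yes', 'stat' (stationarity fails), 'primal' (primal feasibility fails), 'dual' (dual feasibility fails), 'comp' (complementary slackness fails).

Gradient of f: grad f(x) = Q x + c = (-2, 2)
Constraint values g_i(x) = a_i^T x - b_i:
  g_1((3, 0)) = 0
Stationarity residual: grad f(x) + sum_i lambda_i a_i = (0, 0)
  -> stationarity OK
Primal feasibility (all g_i <= 0): OK
Dual feasibility (all lambda_i >= 0): OK
Complementary slackness (lambda_i * g_i(x) = 0 for all i): OK

Verdict: yes, KKT holds.

yes


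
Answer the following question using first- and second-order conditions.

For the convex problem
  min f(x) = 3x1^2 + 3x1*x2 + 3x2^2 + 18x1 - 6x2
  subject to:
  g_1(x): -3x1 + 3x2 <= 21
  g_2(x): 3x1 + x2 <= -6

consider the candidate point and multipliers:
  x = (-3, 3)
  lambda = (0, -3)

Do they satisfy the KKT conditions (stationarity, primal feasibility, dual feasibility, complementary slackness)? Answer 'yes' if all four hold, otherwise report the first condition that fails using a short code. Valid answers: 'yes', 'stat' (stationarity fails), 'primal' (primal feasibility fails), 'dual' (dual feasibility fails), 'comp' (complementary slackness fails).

Gradient of f: grad f(x) = Q x + c = (9, 3)
Constraint values g_i(x) = a_i^T x - b_i:
  g_1((-3, 3)) = -3
  g_2((-3, 3)) = 0
Stationarity residual: grad f(x) + sum_i lambda_i a_i = (0, 0)
  -> stationarity OK
Primal feasibility (all g_i <= 0): OK
Dual feasibility (all lambda_i >= 0): FAILS
Complementary slackness (lambda_i * g_i(x) = 0 for all i): OK

Verdict: the first failing condition is dual_feasibility -> dual.

dual


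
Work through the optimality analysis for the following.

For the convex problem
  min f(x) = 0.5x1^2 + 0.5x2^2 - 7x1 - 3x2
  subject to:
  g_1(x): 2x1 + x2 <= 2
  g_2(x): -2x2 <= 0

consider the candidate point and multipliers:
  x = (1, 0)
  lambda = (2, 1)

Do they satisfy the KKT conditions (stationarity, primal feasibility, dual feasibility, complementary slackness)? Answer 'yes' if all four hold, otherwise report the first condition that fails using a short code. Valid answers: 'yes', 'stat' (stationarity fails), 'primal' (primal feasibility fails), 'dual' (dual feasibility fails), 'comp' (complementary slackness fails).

Gradient of f: grad f(x) = Q x + c = (-6, -3)
Constraint values g_i(x) = a_i^T x - b_i:
  g_1((1, 0)) = 0
  g_2((1, 0)) = 0
Stationarity residual: grad f(x) + sum_i lambda_i a_i = (-2, -3)
  -> stationarity FAILS
Primal feasibility (all g_i <= 0): OK
Dual feasibility (all lambda_i >= 0): OK
Complementary slackness (lambda_i * g_i(x) = 0 for all i): OK

Verdict: the first failing condition is stationarity -> stat.

stat


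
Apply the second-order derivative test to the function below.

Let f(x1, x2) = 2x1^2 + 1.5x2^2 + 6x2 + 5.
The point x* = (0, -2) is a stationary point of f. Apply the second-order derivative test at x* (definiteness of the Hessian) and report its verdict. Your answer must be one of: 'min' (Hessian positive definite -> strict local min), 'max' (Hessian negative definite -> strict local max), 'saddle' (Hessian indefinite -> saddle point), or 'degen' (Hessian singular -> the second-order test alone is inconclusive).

Compute the Hessian H = grad^2 f:
  H = [[4, 0], [0, 3]]
Verify stationarity: grad f(x*) = H x* + g = (0, 0).
Eigenvalues of H: 3, 4.
Both eigenvalues > 0, so H is positive definite -> x* is a strict local min.

min


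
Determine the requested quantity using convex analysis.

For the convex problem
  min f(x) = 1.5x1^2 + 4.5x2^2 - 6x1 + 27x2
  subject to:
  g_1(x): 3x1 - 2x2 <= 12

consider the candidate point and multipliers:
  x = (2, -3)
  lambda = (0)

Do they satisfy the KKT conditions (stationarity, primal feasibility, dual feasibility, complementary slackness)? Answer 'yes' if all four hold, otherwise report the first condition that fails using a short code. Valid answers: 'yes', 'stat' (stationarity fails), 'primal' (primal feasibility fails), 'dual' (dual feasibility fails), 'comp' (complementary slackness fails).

Gradient of f: grad f(x) = Q x + c = (0, 0)
Constraint values g_i(x) = a_i^T x - b_i:
  g_1((2, -3)) = 0
Stationarity residual: grad f(x) + sum_i lambda_i a_i = (0, 0)
  -> stationarity OK
Primal feasibility (all g_i <= 0): OK
Dual feasibility (all lambda_i >= 0): OK
Complementary slackness (lambda_i * g_i(x) = 0 for all i): OK

Verdict: yes, KKT holds.

yes


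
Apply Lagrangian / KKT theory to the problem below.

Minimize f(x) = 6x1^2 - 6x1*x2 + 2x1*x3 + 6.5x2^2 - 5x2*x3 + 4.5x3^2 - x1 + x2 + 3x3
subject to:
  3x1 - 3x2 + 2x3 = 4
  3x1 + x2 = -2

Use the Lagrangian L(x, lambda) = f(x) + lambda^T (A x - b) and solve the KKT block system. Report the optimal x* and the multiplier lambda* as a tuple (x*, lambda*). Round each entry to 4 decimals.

Form the Lagrangian:
  L(x, lambda) = (1/2) x^T Q x + c^T x + lambda^T (A x - b)
Stationarity (grad_x L = 0): Q x + c + A^T lambda = 0.
Primal feasibility: A x = b.

This gives the KKT block system:
  [ Q   A^T ] [ x     ]   [-c ]
  [ A    0  ] [ lambda ] = [ b ]

Solving the linear system:
  x*      = (-0.1579, -1.5263, -0.0526)
  lambda* = (-4.9211, 2.8684)
  f(x*)   = 11.9474

x* = (-0.1579, -1.5263, -0.0526), lambda* = (-4.9211, 2.8684)


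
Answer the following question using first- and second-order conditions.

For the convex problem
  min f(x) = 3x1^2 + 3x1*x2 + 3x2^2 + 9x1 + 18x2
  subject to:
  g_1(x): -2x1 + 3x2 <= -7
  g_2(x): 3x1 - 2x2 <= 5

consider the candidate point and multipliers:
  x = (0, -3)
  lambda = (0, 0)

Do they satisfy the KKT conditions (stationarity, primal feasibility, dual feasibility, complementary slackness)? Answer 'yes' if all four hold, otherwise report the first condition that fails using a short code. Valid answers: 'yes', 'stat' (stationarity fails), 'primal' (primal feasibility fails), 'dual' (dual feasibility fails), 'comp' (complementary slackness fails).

Gradient of f: grad f(x) = Q x + c = (0, 0)
Constraint values g_i(x) = a_i^T x - b_i:
  g_1((0, -3)) = -2
  g_2((0, -3)) = 1
Stationarity residual: grad f(x) + sum_i lambda_i a_i = (0, 0)
  -> stationarity OK
Primal feasibility (all g_i <= 0): FAILS
Dual feasibility (all lambda_i >= 0): OK
Complementary slackness (lambda_i * g_i(x) = 0 for all i): OK

Verdict: the first failing condition is primal_feasibility -> primal.

primal


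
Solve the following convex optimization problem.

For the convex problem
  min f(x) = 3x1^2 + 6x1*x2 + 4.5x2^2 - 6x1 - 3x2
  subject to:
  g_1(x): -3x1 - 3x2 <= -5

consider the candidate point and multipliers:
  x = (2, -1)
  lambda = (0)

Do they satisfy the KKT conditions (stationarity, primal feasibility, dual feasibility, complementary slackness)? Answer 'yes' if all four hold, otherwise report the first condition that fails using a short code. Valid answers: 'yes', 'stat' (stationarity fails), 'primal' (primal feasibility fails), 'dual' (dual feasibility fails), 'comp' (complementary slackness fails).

Gradient of f: grad f(x) = Q x + c = (0, 0)
Constraint values g_i(x) = a_i^T x - b_i:
  g_1((2, -1)) = 2
Stationarity residual: grad f(x) + sum_i lambda_i a_i = (0, 0)
  -> stationarity OK
Primal feasibility (all g_i <= 0): FAILS
Dual feasibility (all lambda_i >= 0): OK
Complementary slackness (lambda_i * g_i(x) = 0 for all i): OK

Verdict: the first failing condition is primal_feasibility -> primal.

primal


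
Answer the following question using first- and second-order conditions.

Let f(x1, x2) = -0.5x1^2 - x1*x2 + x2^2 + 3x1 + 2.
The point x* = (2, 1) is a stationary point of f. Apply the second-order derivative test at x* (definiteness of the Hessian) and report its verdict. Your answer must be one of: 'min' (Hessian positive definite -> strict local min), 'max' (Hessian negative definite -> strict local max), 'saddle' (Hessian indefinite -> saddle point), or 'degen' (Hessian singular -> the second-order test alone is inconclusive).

Compute the Hessian H = grad^2 f:
  H = [[-1, -1], [-1, 2]]
Verify stationarity: grad f(x*) = H x* + g = (0, 0).
Eigenvalues of H: -1.3028, 2.3028.
Eigenvalues have mixed signs, so H is indefinite -> x* is a saddle point.

saddle


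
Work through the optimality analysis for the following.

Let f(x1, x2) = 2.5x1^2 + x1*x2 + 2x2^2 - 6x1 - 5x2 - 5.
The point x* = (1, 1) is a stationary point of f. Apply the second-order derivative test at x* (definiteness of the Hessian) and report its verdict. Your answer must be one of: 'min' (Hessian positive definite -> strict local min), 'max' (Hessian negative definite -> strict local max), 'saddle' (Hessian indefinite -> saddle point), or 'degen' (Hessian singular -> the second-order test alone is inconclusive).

Compute the Hessian H = grad^2 f:
  H = [[5, 1], [1, 4]]
Verify stationarity: grad f(x*) = H x* + g = (0, 0).
Eigenvalues of H: 3.382, 5.618.
Both eigenvalues > 0, so H is positive definite -> x* is a strict local min.

min


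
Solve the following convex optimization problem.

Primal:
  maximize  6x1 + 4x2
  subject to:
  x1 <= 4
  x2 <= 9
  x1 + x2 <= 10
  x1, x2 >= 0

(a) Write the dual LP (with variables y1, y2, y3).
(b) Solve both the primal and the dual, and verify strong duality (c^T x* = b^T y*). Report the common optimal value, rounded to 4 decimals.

The standard primal-dual pair for 'max c^T x s.t. A x <= b, x >= 0' is:
  Dual:  min b^T y  s.t.  A^T y >= c,  y >= 0.

So the dual LP is:
  minimize  4y1 + 9y2 + 10y3
  subject to:
    y1 + y3 >= 6
    y2 + y3 >= 4
    y1, y2, y3 >= 0

Solving the primal: x* = (4, 6).
  primal value c^T x* = 48.
Solving the dual: y* = (2, 0, 4).
  dual value b^T y* = 48.
Strong duality: c^T x* = b^T y*. Confirmed.

48


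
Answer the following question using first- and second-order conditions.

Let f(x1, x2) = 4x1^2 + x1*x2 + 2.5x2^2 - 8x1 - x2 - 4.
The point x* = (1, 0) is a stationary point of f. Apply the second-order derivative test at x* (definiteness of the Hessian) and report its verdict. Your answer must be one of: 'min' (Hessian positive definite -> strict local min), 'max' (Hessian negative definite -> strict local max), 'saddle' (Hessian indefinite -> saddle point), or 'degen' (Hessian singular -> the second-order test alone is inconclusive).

Compute the Hessian H = grad^2 f:
  H = [[8, 1], [1, 5]]
Verify stationarity: grad f(x*) = H x* + g = (0, 0).
Eigenvalues of H: 4.6972, 8.3028.
Both eigenvalues > 0, so H is positive definite -> x* is a strict local min.

min


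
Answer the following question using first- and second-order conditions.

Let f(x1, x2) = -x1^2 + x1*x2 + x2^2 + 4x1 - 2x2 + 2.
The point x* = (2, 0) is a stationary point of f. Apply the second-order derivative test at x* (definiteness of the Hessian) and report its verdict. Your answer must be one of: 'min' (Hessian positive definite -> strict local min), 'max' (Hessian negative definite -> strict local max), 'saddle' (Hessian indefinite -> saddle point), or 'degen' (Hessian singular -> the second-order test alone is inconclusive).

Compute the Hessian H = grad^2 f:
  H = [[-2, 1], [1, 2]]
Verify stationarity: grad f(x*) = H x* + g = (0, 0).
Eigenvalues of H: -2.2361, 2.2361.
Eigenvalues have mixed signs, so H is indefinite -> x* is a saddle point.

saddle


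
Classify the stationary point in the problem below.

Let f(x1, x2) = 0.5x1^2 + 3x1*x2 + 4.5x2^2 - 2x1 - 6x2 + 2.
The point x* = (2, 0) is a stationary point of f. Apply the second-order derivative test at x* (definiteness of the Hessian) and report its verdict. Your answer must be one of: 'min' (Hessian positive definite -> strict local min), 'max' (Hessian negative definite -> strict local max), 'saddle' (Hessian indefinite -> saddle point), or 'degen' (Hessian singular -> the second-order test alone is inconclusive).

Compute the Hessian H = grad^2 f:
  H = [[1, 3], [3, 9]]
Verify stationarity: grad f(x*) = H x* + g = (0, 0).
Eigenvalues of H: 0, 10.
H has a zero eigenvalue (singular; positive semidefinite but not definite), so H is neither positive definite, negative definite, nor indefinite. The second-order test alone is inconclusive -> degen.
(Indeed, f is constant along the null direction of H through x*, so x* is not a strict local extremum.)

degen


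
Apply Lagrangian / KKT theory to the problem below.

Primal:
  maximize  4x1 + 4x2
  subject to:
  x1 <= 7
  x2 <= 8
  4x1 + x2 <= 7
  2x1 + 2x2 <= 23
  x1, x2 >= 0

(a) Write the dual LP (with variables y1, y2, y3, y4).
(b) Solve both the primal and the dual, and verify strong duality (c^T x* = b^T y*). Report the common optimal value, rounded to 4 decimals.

The standard primal-dual pair for 'max c^T x s.t. A x <= b, x >= 0' is:
  Dual:  min b^T y  s.t.  A^T y >= c,  y >= 0.

So the dual LP is:
  minimize  7y1 + 8y2 + 7y3 + 23y4
  subject to:
    y1 + 4y3 + 2y4 >= 4
    y2 + y3 + 2y4 >= 4
    y1, y2, y3, y4 >= 0

Solving the primal: x* = (0, 7).
  primal value c^T x* = 28.
Solving the dual: y* = (0, 0, 4, 0).
  dual value b^T y* = 28.
Strong duality: c^T x* = b^T y*. Confirmed.

28
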